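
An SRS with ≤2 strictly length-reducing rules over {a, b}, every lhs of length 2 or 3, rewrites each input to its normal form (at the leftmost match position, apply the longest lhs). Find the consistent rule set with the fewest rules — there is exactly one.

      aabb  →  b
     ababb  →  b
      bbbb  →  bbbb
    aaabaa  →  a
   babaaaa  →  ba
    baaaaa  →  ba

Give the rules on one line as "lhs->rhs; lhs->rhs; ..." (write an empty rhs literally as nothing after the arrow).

aa->a; ab->

  | aabb => abb => b
  | ababb => abb => b
  | bbbb
  | aaabaa => aabaa => abaa => aa => a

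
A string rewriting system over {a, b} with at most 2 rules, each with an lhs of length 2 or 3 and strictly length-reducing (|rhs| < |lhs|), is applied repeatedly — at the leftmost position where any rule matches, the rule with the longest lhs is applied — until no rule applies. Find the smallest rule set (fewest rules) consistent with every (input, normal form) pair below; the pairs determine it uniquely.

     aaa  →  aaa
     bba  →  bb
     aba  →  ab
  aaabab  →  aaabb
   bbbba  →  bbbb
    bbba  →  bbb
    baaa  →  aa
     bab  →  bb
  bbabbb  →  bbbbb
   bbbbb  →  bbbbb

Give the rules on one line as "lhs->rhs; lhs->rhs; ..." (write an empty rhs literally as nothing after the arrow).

  | aaa
  | bba => bb
  | aba => ab
  | aaabab => aaabb

ba->b; baa->a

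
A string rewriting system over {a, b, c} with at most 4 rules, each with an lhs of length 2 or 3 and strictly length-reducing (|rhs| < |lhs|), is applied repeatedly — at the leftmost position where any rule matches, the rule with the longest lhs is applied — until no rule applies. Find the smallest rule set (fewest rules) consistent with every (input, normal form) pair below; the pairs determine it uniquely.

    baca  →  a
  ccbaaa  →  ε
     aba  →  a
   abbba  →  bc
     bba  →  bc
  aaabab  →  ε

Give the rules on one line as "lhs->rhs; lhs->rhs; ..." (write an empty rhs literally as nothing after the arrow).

aa->; ab->; ba->c; ca->a

  | baca => cca => ca => a
  | ccbaaa => cccaa => ccaa => caa => aa => ε
  | aba => a
  | abbba => bba => bc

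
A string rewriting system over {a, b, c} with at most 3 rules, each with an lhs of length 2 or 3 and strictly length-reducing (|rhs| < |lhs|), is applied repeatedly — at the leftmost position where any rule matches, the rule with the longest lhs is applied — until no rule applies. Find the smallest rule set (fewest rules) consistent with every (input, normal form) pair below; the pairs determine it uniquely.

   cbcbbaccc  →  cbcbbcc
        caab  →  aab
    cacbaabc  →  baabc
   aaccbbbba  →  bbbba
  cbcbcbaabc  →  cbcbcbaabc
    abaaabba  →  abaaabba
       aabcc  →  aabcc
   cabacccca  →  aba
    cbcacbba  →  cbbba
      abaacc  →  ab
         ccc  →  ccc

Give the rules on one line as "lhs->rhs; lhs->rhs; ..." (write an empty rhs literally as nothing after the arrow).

ac->; ca->a

  | cbcbbaccc => cbcbbcc
  | caab => aab
  | cacbaabc => acbaabc => baabc
  | aaccbbbba => acbbbba => bbbba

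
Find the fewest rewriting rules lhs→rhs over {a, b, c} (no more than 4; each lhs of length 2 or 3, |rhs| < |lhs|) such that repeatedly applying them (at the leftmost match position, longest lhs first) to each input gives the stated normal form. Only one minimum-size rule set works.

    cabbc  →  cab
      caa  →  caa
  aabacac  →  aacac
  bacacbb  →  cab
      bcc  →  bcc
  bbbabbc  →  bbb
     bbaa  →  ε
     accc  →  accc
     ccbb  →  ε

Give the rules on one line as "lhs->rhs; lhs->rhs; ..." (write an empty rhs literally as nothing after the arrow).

  | cabbc => cab
  | caa
  | aabacac => aacac
  | bacacbb => cacbb => cab

ba->; bbc->b; cb->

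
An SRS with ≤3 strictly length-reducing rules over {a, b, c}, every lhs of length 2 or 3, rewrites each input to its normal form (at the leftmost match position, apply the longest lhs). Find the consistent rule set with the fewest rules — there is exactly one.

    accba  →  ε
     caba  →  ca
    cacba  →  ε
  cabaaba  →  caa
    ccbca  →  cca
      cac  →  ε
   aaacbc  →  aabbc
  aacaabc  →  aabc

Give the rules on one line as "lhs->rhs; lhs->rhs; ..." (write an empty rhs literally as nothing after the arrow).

  | accba => bcba => ba => ε
  | caba => ca
  | cacba => cbba => ba => ε
  | cabaaba => caaba => caa

ac->b; ba->; cb->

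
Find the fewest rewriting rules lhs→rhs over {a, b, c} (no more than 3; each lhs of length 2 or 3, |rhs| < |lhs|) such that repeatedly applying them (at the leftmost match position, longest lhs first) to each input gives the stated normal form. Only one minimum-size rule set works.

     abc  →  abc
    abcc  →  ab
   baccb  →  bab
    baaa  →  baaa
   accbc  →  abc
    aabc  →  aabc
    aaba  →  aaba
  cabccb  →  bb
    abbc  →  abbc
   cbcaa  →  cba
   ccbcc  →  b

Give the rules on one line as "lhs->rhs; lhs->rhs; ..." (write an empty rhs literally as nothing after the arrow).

ca->; cc->

  | abc
  | abcc => ab
  | baccb => bab
  | baaa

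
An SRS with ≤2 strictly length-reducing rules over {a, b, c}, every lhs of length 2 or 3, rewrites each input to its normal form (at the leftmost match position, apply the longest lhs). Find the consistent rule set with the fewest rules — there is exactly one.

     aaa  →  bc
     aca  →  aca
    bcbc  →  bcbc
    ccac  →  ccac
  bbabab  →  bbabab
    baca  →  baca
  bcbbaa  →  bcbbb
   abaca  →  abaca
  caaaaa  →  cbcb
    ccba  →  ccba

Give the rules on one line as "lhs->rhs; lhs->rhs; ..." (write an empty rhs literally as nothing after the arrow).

aa->b; aaa->bc

  | aaa => bc
  | aca
  | bcbc
  | ccac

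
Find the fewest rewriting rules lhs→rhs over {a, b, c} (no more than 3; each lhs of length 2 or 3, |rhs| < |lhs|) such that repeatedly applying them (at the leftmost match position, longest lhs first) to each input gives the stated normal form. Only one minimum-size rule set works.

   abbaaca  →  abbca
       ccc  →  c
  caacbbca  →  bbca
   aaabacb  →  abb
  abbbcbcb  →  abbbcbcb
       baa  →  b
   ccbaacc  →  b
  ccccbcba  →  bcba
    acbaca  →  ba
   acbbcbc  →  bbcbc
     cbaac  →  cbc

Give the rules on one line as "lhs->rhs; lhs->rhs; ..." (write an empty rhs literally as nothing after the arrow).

  | abbaaca => abbca
  | ccc => c
  | caacbbca => ccbbca => bbca
  | aaabacb => abacb => abb

aa->; ac->; cc->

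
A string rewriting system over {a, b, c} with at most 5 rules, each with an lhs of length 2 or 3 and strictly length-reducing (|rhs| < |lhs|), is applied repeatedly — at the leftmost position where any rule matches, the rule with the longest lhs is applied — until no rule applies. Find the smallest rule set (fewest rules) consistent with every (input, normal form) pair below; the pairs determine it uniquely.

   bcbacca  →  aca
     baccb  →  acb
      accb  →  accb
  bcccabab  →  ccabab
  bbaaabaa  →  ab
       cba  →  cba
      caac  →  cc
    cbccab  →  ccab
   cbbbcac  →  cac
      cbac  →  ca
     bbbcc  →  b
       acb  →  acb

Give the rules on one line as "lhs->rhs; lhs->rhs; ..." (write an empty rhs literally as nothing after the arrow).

  | bcbacca => bacca => aca
  | baccb => acb
  | accb
  | bcccabab => ccabab

aa->; bac->a; bba->a; bc->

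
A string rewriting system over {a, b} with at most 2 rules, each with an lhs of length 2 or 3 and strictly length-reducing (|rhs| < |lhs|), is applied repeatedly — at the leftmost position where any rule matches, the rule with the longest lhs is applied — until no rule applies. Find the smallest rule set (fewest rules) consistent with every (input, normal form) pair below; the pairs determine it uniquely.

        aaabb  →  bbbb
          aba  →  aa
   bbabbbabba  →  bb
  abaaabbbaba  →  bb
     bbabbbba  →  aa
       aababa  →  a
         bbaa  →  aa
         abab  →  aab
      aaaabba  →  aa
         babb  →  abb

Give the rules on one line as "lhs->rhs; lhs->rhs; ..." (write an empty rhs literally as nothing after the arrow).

aaa->bb; ba->a

  | aaabb => bbbb
  | aba => aa
  | bbabbbabba => babbbabba => abbbabba => abbabba => ababba => aabba => aaba => aaa => bb
  | abaaabbbaba => aaaabbbaba => bbabbbaba => babbbaba => abbbaba => abbaba => ababa => aaba => aaa => bb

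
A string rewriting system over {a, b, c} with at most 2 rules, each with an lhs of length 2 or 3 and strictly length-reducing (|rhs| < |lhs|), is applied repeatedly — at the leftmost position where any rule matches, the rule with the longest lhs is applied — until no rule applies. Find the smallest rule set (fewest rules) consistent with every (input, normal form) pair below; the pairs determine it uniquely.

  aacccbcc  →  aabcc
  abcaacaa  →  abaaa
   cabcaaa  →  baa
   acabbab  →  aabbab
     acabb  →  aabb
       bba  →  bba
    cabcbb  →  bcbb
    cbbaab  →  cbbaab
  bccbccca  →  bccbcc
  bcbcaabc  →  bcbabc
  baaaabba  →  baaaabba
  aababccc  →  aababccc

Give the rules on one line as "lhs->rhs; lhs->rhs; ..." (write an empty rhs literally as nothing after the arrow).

  | aacccbcc => aaccbcc => aacbcc => aabcc
  | abcaacaa => abacaa => abaaa
  | cabcaaa => bcaaa => baa
  | acabbab => aabbab

ac->a; ca->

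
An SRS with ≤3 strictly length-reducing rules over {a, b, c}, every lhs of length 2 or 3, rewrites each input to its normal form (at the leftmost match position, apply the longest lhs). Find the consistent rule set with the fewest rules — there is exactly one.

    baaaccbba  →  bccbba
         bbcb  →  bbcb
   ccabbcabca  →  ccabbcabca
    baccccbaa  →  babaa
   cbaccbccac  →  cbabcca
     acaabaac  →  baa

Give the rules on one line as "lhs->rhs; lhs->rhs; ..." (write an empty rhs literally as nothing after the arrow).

aaa->; ac->a

  | baaaccbba => bccbba
  | bbcb
  | ccabbcabca
  | baccccbaa => bacccbaa => baccbaa => bacbaa => babaa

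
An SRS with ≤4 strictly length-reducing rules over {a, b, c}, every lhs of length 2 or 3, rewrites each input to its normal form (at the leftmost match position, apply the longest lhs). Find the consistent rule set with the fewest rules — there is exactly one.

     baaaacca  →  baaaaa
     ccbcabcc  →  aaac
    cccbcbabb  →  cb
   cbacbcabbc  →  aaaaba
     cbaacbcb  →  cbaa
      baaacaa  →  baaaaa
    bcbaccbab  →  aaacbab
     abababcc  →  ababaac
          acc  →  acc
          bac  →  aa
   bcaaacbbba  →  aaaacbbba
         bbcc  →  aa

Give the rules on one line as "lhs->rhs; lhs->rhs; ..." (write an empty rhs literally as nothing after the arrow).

  | baaaacca => baaaaca => baaaaa
  | ccbcabcc => ccaabcc => caabcc => aabcc => aaac
  | cccbcbabb => cccababb => ccabb => cb
  | cbacbcabbc => caabcabbc => aabcabbc => aaaabbc => aaaaba

bac->aa; bc->a; ca->a; cab->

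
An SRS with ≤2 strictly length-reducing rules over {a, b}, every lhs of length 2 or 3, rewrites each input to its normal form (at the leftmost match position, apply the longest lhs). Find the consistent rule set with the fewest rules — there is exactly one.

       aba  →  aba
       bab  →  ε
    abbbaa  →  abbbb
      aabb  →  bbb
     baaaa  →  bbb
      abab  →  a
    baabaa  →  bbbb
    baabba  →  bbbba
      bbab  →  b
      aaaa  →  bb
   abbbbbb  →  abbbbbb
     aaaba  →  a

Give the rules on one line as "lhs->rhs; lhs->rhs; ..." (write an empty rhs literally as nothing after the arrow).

aa->b; bab->

  | aba
  | bab => ε
  | abbbaa => abbbb
  | aabb => bbb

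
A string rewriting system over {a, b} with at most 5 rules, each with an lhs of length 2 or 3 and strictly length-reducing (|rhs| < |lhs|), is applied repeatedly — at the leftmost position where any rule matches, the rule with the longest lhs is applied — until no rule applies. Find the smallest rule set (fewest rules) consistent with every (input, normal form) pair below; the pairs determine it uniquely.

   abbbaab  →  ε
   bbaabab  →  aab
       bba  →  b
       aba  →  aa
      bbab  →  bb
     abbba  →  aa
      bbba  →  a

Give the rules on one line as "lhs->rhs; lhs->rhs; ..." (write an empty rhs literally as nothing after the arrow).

  | abbbaab => aaab => bbb => ε
  | bbaabab => babab => abab => aab
  | bba => b
  | aba => aa

aaa->bb; ba->a; bba->b; bbb->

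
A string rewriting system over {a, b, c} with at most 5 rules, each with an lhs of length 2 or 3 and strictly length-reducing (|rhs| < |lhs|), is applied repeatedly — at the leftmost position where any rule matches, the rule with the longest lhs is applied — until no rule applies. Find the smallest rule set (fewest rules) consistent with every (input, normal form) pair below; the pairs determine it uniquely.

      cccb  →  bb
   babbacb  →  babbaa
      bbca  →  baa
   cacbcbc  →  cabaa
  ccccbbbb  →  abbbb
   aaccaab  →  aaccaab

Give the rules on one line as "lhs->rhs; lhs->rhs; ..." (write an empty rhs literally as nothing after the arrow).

  | cccb => bb
  | babbacb => babbaa
  | bbca => baa
  | cacbcbc => cababc => cabaa

bc->a; cb->a; cbc->ba; ccc->b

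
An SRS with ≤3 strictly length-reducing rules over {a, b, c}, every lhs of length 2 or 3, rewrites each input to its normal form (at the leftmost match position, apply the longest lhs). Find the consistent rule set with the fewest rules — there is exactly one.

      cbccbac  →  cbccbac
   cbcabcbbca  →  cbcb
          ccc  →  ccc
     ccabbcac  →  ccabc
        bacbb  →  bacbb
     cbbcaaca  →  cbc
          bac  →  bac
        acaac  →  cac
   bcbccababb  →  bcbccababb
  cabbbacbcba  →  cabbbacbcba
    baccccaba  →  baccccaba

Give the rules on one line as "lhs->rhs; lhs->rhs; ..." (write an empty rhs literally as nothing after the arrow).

  | cbccbac
  | cbcabcbbca => cbcbbca => cbcb
  | ccc
  | ccabbcac => ccabc

aca->c; bca->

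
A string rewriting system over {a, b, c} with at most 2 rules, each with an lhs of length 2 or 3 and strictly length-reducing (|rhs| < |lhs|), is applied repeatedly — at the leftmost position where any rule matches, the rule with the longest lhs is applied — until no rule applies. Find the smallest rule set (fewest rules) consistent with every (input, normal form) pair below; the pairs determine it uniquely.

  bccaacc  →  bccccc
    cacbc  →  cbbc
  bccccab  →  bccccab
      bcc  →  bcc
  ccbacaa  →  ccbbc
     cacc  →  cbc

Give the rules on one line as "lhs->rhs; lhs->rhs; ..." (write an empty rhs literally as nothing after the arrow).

aa->c; ac->b

  | bccaacc => bccccc
  | cacbc => cbbc
  | bccccab
  | bcc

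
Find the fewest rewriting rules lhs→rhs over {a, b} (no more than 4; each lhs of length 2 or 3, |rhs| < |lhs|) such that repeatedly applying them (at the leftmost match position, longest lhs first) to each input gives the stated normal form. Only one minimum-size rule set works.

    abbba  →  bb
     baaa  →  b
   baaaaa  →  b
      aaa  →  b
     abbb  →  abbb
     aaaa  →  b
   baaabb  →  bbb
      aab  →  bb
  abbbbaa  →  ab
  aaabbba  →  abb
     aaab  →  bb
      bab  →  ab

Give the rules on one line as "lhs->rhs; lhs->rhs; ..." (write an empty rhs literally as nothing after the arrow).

  | abbba => abab => aab => bb
  | baaa => aaa => aa => b
  | baaaaa => aaaaa => aaaa => aaa => aa => b
  | aaa => aa => b

aa->b; aaa->aa; ba->a; bba->ab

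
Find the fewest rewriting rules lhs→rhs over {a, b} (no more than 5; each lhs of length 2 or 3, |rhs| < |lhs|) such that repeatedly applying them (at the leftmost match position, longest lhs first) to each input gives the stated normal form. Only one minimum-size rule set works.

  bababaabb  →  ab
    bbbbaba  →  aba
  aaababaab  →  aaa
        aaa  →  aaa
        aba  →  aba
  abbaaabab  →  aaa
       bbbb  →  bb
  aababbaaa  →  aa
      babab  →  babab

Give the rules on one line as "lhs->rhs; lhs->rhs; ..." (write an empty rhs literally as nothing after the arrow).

aab->a; baa->ab; bba->a; bbb->b

  | bababaabb => babaabbb => baabbbb => abbbbb => abbb => ab
  | bbbbaba => bbaba => aba
  | aaababaab => aaabaab => aaaab => aaa
  | aaa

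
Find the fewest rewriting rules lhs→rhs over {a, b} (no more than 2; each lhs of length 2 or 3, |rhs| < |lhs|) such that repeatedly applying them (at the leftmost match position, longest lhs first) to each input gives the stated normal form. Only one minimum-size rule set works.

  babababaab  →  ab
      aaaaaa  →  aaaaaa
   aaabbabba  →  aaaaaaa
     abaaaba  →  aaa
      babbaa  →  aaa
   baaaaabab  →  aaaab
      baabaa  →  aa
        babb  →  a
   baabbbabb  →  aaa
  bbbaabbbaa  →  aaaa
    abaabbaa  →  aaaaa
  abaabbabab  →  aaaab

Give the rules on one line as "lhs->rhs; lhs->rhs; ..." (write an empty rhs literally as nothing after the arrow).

  | babababaab => bababaab => babaab => baab => ab
  | aaaaaa
  | aaabbabba => aaaaabba => aaaaaaa
  | abaaaba => aaaba => aaa

ba->; bb->a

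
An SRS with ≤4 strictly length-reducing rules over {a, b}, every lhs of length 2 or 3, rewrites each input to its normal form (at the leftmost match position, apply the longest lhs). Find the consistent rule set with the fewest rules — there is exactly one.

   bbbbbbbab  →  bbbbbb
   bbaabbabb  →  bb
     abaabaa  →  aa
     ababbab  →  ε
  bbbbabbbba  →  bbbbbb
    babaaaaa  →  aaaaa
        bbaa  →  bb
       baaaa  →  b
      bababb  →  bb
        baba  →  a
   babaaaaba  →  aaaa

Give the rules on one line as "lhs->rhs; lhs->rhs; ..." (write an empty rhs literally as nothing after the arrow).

aab->a; ab->b; ba->b; bab->

  | bbbbbbbab => bbbbbb
  | bbaabbabb => bbabbabb => bbabb => bb
  | abaabaa => baabaa => babaa => aa
  | ababbab => babbab => bab => ε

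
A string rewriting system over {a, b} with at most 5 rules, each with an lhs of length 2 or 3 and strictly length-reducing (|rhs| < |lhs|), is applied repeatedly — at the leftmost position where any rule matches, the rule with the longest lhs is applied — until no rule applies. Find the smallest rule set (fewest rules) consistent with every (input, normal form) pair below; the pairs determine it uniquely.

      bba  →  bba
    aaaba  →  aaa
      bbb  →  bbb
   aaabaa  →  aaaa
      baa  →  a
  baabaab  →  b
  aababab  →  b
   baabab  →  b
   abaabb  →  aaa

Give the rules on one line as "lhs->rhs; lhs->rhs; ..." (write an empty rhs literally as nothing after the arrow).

  | bba
  | aaaba => aaa
  | bbb
  | aaabaa => aaaa

ab->b; aba->a; abb->aa; baa->a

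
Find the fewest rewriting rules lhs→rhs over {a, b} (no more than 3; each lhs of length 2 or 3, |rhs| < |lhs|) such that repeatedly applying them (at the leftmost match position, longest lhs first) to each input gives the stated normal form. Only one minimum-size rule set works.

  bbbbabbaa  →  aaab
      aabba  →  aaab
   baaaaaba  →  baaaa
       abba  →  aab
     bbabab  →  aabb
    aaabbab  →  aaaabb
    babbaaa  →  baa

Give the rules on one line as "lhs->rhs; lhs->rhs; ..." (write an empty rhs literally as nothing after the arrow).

  | bbbbabbaa => bbabbbaa => abbbbaa => abbaba => aabba => aaab
  | aabba => aaab
  | baaaaaba => baaaa
  | abba => aab

aba->; bba->ab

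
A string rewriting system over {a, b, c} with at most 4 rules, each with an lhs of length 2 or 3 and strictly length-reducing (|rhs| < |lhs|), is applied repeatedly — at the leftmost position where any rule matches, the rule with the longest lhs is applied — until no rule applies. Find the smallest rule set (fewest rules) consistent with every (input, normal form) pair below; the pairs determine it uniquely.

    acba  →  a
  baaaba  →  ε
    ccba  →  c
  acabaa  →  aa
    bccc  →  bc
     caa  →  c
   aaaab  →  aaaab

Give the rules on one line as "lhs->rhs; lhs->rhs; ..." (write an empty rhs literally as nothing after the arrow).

  | acba => acc => a
  | baaaba => caaba => caba => cba => cc => ε
  | ccba => ba => c
  | acabaa => acbaa => acca => aa

ba->c; ca->c; cc->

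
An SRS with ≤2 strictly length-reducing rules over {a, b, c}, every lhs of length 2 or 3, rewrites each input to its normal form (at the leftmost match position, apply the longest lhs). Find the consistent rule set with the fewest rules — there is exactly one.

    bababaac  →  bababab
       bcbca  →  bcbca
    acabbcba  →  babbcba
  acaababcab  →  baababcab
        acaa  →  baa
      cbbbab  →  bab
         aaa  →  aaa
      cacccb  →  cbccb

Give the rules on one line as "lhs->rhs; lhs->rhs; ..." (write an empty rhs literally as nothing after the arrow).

  | bababaac => bababab
  | bcbca
  | acabbcba => babbcba
  | acaababcab => baababcab

ac->b; cbb->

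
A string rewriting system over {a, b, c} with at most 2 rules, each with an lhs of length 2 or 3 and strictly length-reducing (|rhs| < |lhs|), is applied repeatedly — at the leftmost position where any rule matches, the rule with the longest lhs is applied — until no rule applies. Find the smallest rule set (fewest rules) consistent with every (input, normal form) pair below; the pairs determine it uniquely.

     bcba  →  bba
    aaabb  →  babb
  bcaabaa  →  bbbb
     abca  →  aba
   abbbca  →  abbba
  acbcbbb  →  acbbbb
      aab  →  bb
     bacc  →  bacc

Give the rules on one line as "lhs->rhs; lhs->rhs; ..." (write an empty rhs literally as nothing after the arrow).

  | bcba => bba
  | aaabb => babb
  | bcaabaa => baabaa => bbbaa => bbbb
  | abca => aba

aa->b; bc->b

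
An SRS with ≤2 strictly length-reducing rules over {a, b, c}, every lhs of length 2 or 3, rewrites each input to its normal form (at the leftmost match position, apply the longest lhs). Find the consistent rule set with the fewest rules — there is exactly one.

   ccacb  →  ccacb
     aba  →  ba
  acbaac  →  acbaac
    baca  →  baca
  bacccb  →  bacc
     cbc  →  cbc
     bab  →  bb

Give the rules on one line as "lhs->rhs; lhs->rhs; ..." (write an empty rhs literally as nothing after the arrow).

  | ccacb
  | aba => ba
  | acbaac
  | baca

ab->b; ccb->c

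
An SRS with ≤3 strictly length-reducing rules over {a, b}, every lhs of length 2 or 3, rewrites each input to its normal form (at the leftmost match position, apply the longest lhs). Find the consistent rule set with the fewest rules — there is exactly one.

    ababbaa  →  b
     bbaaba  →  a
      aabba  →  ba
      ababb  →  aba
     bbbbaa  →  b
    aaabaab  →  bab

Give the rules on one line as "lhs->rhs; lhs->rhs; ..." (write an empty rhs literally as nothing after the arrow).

aa->b; bb->

  | ababbaa => abaaa => abba => aa => b
  | bbaaba => aaba => bba => a
  | aabba => bbba => ba
  | ababb => aba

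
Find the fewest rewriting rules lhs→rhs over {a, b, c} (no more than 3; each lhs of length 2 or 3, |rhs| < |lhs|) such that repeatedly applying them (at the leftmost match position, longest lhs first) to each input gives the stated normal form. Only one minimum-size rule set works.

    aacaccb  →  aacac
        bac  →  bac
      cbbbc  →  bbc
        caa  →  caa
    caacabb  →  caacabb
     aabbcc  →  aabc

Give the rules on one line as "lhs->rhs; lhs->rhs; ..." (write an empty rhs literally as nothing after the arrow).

bcc->c; cb->

  | aacaccb => aacac
  | bac
  | cbbbc => bbc
  | caa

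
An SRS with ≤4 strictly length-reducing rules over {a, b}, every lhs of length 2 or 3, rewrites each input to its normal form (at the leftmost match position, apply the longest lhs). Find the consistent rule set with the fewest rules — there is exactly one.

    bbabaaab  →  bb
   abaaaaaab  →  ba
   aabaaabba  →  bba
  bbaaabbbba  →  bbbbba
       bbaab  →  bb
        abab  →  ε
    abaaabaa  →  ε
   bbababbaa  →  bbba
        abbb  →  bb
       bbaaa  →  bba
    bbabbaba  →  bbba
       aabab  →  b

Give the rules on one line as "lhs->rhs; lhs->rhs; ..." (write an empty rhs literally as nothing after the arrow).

aa->; aab->ba; ab->; baa->ba

  | bbabaaab => bbaaab => bbaab => bbab => bb
  | abaaaaaab => aaaaaab => aaaab => aab => ba
  | aabaaabba => baaaabba => baaabba => baabba => babba => bba
  | bbaaabbbba => bbaabbbba => bbabbbba => bbbbba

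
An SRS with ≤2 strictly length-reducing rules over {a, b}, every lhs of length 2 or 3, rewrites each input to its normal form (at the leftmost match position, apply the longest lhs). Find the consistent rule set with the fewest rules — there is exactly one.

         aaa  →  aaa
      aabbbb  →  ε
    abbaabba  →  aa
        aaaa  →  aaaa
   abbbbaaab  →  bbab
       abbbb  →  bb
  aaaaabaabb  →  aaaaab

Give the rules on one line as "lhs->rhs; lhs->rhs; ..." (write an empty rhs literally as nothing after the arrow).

abb->; baa->ba

  | aaa
  | aabbbb => abb => ε
  | abbaabba => aabba => aa
  | aaaa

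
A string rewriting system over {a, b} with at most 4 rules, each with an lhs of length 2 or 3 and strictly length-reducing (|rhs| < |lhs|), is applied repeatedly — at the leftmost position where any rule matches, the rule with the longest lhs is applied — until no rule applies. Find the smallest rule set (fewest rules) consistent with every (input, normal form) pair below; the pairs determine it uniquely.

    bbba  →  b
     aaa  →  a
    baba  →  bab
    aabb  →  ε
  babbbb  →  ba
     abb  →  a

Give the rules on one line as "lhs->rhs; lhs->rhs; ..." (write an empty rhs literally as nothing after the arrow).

aa->; aba->ab; bb->; bbb->ba

  | bbba => baa => b
  | aaa => a
  | baba => bab
  | aabb => bb => ε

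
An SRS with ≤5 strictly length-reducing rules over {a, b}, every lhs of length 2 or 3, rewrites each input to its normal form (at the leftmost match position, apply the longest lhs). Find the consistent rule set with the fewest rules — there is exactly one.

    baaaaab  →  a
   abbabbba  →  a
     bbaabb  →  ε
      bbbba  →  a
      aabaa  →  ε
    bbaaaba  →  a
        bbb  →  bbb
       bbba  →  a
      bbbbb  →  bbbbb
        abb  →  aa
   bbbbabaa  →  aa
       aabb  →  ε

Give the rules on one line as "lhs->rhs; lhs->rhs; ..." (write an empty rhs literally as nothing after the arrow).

  | baaaaab => aaaaab => aab => a
  | abbabbba => aaabbba => bbba => bba => ba => a
  | bbaabb => baabb => aabb => aaa => ε
  | bbbba => bbba => bba => ba => a

aaa->; ab->; abb->aa; ba->a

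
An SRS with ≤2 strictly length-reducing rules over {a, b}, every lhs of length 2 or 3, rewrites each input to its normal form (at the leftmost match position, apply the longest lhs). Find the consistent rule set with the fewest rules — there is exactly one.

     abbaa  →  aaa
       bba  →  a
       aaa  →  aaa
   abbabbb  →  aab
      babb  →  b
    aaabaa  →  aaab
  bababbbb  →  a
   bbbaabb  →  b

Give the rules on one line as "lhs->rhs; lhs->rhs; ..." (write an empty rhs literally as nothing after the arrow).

  | abbaa => aaa
  | bba => a
  | aaa
  | abbabbb => aabbb => aab

ba->b; bb->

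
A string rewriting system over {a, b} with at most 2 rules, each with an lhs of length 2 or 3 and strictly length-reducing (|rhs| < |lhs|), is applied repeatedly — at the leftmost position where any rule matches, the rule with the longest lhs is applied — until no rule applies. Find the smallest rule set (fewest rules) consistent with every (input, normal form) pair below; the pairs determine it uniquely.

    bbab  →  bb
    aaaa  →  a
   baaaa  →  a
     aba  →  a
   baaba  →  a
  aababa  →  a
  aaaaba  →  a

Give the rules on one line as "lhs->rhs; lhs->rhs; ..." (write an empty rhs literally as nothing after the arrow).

  | bbab => bb
  | aaaa => aaa => aa => a
  | baaaa => aaa => aa => a
  | aba => a

aa->a; ba->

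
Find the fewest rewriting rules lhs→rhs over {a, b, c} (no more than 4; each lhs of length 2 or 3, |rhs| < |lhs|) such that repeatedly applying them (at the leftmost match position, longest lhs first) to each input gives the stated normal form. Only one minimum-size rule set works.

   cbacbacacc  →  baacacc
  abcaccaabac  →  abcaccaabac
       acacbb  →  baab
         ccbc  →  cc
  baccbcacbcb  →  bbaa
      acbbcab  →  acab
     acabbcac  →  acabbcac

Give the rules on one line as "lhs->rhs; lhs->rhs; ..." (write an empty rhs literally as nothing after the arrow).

acb->ba; bab->a; cb->

  | cbacbacacc => acbacacc => baacacc
  | abcaccaabac
  | acacbb => acbab => baab
  | ccbc => cc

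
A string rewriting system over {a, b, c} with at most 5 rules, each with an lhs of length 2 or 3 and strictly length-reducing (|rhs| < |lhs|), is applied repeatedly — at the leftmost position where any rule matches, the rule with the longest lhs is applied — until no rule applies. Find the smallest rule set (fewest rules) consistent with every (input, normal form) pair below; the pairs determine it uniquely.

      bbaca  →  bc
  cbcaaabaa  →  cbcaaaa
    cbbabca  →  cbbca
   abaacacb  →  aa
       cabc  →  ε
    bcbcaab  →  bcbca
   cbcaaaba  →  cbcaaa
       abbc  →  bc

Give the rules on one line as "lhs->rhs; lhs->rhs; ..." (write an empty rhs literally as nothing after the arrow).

ab->; ac->a; baa->c; cc->

  | bbaca => bbaa => bc
  | cbcaaabaa => cbcaaaa
  | cbbabca => cbbca
  | abaacacb => aacacb => aaacb => aaab => aa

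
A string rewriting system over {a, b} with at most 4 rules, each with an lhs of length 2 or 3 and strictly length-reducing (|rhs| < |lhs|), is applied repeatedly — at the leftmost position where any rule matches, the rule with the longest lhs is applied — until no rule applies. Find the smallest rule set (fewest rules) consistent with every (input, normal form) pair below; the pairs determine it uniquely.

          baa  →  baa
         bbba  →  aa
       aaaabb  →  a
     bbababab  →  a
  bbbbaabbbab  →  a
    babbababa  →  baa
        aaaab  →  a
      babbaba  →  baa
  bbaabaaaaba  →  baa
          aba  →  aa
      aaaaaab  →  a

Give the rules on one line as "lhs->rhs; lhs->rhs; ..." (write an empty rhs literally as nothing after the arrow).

  | baa
  | bbba => aba => aa
  | aaaabb => aaabb => aabb => abb => ab => a
  | bbababab => bbabab => bbab => bb => a

aab->ab; ab->a; bb->a; bba->b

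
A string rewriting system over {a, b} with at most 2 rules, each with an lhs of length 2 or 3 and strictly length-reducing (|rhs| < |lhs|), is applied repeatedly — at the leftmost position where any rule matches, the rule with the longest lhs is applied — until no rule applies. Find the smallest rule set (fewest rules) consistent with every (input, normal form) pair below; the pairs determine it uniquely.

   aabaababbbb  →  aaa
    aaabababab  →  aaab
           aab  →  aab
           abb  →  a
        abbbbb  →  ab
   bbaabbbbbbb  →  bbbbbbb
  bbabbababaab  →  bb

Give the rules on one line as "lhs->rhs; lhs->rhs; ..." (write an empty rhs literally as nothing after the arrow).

  | aabaababbbb => aaababbbb => aaabbbb => aaabb => aaa
  | aaabababab => aaababab => aaabab => aaab
  | aab
  | abb => a

abb->a; ba->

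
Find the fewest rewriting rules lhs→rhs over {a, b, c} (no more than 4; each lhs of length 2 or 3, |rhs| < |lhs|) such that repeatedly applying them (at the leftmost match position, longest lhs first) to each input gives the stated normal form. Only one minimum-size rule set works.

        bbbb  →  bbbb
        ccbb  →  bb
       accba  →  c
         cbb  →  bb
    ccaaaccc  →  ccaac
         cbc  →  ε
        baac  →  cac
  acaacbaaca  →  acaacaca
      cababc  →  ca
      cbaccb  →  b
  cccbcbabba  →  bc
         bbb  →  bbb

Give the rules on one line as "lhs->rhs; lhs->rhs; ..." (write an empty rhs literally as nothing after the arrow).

  | bbbb
  | ccbb => cbb => bb
  | accba => ba => c
  | cbb => bb

acc->; ba->c; cb->b; cbc->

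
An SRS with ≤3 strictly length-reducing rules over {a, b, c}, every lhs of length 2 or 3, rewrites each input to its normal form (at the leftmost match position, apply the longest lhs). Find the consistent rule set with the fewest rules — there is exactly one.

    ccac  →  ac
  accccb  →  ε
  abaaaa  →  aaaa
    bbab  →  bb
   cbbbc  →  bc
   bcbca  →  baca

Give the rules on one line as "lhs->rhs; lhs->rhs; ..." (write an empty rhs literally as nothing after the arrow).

  | ccac => ac
  | accccb => accb => ab => ε
  | abaaaa => aaaa
  | bbab => bb

ab->; cb->a; cc->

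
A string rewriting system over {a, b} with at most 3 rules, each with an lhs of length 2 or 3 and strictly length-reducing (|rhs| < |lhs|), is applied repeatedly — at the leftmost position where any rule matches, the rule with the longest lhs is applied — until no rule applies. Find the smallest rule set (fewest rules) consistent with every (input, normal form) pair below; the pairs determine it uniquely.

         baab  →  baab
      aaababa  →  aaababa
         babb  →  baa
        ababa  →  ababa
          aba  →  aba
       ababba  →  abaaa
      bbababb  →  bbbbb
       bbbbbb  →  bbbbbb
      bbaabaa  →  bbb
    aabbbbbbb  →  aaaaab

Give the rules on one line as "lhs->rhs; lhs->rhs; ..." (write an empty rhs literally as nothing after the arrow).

  | baab
  | aaababa
  | babb => baa
  | ababa

abb->aa; bba->bb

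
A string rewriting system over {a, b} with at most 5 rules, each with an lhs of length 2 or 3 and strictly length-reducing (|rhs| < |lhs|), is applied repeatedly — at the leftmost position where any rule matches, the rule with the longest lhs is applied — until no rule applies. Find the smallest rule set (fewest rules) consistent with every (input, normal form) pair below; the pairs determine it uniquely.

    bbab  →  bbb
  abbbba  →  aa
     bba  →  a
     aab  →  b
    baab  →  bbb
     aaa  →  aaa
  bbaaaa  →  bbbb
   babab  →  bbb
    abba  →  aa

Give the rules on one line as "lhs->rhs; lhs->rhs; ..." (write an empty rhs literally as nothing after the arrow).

aab->b; ba->a; baa->bb; bab->bb

  | bbab => bbb
  | abbbba => abbba => abba => aba => aa
  | bba => ba => a
  | aab => b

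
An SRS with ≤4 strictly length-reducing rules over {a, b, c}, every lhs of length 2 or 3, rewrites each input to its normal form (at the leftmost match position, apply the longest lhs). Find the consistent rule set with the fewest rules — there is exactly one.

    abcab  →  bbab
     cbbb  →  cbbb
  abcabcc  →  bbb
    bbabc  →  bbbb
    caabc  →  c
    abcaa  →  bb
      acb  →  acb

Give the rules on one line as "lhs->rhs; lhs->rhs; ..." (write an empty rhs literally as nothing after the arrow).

  | abcab => bbab
  | cbbb
  | abcabcc => bbabcc => bbbbc => bbb
  | bbabc => bbbb

aa->; abc->bb; bc->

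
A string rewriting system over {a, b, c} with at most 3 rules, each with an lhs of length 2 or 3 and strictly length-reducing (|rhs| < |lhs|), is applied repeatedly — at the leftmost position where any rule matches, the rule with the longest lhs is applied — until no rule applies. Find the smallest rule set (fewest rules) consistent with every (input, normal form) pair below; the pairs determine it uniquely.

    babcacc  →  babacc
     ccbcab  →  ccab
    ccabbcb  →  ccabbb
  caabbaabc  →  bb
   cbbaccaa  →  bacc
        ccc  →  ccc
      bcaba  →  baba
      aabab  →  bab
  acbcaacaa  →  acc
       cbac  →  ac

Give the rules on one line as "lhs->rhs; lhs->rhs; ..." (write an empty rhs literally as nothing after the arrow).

aa->; bc->b; cb->

  | babcacc => babacc
  | ccbcab => ccab
  | ccabbcb => ccabbb
  | caabbaabc => cbbaabc => baabc => bbc => bb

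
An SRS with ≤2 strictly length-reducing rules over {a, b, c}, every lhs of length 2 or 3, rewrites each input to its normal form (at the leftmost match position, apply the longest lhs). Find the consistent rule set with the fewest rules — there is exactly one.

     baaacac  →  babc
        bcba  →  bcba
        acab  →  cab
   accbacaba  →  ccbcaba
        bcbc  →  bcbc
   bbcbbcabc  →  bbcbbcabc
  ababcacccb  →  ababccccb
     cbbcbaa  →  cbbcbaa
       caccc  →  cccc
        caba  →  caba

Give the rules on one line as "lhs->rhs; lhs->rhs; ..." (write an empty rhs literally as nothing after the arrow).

  | baaacac => babac => babc
  | bcba
  | acab => cab
  | accbacaba => ccbacaba => ccbcaba

aac->b; ac->c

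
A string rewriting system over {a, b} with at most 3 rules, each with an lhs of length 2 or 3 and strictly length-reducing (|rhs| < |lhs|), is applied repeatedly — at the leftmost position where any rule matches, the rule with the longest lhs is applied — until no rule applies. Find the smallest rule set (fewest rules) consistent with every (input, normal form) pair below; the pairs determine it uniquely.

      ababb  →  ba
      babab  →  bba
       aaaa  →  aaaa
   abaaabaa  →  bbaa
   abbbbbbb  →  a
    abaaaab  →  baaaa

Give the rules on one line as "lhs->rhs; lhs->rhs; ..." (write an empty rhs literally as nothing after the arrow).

ab->a; aba->ba

  | ababb => babb => bab => ba
  | babab => bbab => bba
  | aaaa
  | abaaabaa => baaabaa => baabaa => babaa => bbaa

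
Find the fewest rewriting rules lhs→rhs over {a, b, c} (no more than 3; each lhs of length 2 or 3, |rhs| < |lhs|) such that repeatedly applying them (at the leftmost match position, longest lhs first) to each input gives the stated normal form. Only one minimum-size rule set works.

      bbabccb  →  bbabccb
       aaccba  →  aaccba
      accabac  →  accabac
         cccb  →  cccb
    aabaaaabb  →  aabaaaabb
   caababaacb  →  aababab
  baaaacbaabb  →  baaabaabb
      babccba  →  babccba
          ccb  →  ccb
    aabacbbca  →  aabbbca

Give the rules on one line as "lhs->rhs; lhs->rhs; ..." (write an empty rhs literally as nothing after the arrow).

  | bbabccb
  | aaccba
  | accabac
  | cccb

acb->b; caa->aa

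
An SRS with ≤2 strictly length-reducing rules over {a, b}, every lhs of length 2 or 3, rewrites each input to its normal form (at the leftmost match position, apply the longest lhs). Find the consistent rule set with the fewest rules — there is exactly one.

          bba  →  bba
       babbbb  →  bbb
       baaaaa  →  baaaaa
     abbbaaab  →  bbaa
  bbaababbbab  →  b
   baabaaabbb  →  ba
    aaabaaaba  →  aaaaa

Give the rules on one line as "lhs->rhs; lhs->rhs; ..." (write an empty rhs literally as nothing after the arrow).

ab->; bab->

  | bba
  | babbbb => bbb
  | baaaaa
  | abbbaaab => bbaaab => bbaa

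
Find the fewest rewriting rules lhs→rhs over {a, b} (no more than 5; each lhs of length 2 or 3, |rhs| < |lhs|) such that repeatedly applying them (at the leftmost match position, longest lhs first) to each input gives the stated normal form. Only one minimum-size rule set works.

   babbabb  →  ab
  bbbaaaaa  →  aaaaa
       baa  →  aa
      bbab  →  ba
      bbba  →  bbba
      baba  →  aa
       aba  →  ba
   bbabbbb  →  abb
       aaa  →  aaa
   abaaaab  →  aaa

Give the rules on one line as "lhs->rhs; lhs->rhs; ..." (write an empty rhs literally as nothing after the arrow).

aab->a; aba->ba; baa->aa; bab->a

  | babbabb => ababb => babb => ab
  | bbbaaaaa => bbaaaaa => baaaaa => aaaaa
  | baa => aa
  | bbab => ba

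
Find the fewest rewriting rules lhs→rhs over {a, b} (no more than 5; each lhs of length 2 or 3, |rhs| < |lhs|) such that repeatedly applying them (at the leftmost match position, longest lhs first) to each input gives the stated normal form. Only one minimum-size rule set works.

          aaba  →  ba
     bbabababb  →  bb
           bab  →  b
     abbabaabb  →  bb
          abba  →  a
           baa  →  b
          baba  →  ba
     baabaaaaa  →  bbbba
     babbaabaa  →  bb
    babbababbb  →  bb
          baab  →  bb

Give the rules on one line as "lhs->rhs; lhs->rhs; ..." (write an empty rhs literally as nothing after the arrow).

  | aaba => ba
  | bbabababb => bbababb => bbabb => bb
  | bab => b
  | abbabaabb => abaabb => aabb => bb

aa->; aaa->ba; ab->; abb->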